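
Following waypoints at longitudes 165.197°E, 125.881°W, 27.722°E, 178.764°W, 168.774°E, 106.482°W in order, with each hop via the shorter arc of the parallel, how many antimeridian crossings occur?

Leg 1: +165.197° → -125.881°, shortest Δλ = 68.922° (east) — crosses 180°.
Leg 2: -125.881° → +27.722°, shortest Δλ = 153.603° (east) — does not cross 180°.
Leg 3: +27.722° → -178.764°, shortest Δλ = 153.514° (east) — crosses 180°.
Leg 4: -178.764° → +168.774°, shortest Δλ = -12.462° (west) — crosses 180°.
Leg 5: +168.774° → -106.482°, shortest Δλ = 84.744° (east) — crosses 180°.
Total crossings: 4.

4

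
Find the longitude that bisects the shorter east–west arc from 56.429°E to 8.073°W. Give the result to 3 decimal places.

24.178°E

Signed shortest Δλ from +56.429° to -8.073° is -64.502°.
Midpoint longitude = +56.429° + (-64.502°)/2 = +56.429° − 32.251° = +24.178°.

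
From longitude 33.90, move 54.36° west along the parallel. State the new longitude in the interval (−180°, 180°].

Start at +33.90°; shift −54.36° → -20.46°.
-20.46° already lies in (−180°, 180°].

-20.46°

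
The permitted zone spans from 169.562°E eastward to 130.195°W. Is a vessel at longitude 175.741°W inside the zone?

Band width going east from +169.562° to -130.195°: ((-130.195 − 169.562) mod 360) = 60.243°.
Offset of -175.741° east of the west edge: ((-175.741 − 169.562) mod 360) = 14.697°.
14.697° ≤ 60.243° ⇒ inside.

Yes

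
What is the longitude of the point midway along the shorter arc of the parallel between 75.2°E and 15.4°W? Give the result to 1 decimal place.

Signed shortest Δλ from +75.2° to -15.4° is -90.6°.
Midpoint longitude = +75.2° + (-90.6°)/2 = +75.2° − 45.3° = +29.9°.

29.9°E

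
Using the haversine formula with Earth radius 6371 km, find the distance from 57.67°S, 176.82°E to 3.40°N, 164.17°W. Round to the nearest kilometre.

7001 km

Δλ = -164.17 − 176.82 = -340.99°; wrapped into (−180°, 180°]: 19.01°.
Δφ = 3.40 − -57.67 = 61.07°.
a = sin²(Δφ/2) + cos φ₁ · cos φ₂ · sin²(Δλ/2) = 0.272687.
c = 2·atan2(√a, √(1−a)) = 1.09884 rad → d = 6371·c ≈ 7000.74 km.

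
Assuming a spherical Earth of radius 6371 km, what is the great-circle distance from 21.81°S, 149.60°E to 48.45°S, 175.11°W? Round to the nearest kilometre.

Δλ = -175.11 − 149.60 = -324.71°; wrapped into (−180°, 180°]: 35.29°.
Δφ = -48.45 − -21.81 = -26.64°.
a = sin²(Δφ/2) + cos φ₁ · cos φ₂ · sin²(Δλ/2) = 0.109659.
c = 2·atan2(√a, √(1−a)) = 0.67504 rad → d = 6371·c ≈ 4300.68 km.

4301 km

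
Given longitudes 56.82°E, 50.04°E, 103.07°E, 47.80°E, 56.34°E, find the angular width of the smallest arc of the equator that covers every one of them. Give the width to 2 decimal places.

Sort the longitudes: +47.80°, +50.04°, +56.34°, +56.82°, +103.07°.
Eastward gaps between consecutive values (wrapping around): 2.24°, 6.30°, 0.48°, 46.25°, 304.73°.
Largest gap = 304.73° ⇒ minimal covering band is its complement: 360° − 304.73° = 55.27°.
Band runs from +47.80° eastward to +103.07°.

55.27°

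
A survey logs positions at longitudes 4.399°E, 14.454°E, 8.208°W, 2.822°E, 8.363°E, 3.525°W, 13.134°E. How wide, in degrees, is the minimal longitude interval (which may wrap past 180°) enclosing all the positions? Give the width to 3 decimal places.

Sort the longitudes: -8.208°, -3.525°, +2.822°, +4.399°, +8.363°, +13.134°, +14.454°.
Eastward gaps between consecutive values (wrapping around): 4.683°, 6.347°, 1.577°, 3.964°, 4.771°, 1.320°, 337.338°.
Largest gap = 337.338° ⇒ minimal covering band is its complement: 360° − 337.338° = 22.662°.
Band runs from -8.208° eastward to +14.454°.

22.662°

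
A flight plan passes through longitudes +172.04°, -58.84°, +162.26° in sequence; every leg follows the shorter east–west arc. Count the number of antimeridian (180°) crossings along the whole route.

2

Leg 1: +172.04° → -58.84°, shortest Δλ = 129.12° (east) — crosses 180°.
Leg 2: -58.84° → +162.26°, shortest Δλ = -138.9° (west) — crosses 180°.
Total crossings: 2.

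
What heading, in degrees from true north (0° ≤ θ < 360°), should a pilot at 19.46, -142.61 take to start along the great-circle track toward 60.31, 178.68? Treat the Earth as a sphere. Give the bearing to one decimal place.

Δλ = 178.68 − -142.61 = 321.29°; wrapped into (−180°, 180°]: -38.71°.
θ = atan2( sin Δλ · cos φ₂ , cos φ₁ · sin φ₂ − sin φ₁ · cos φ₂ · cos Δλ )
  = atan2(-0.30975, 0.69033) = -24.166° → normalised to [0°, 360°): 335.834°.

335.8°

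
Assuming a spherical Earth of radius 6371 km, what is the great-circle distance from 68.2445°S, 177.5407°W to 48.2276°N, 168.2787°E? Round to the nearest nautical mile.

Δλ = 168.2787 − -177.5407 = 345.8194°; wrapped into (−180°, 180°]: -14.1806°.
Δφ = 48.2276 − -68.2445 = 116.4721°.
a = sin²(Δφ/2) + cos φ₁ · cos φ₂ · sin²(Δλ/2) = 0.726643.
c = 2·atan2(√a, √(1−a)) = 2.04124 rad → d = 6371·c ≈ 13004.77 km ≈ 7022.01 nmi.

7022 nmi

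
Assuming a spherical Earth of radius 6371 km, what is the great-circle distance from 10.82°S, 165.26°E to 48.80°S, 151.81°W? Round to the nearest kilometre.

Δλ = -151.81 − 165.26 = -317.07°; wrapped into (−180°, 180°]: 42.93°.
Δφ = -48.80 − -10.82 = -37.98°.
a = sin²(Δφ/2) + cos φ₁ · cos φ₂ · sin²(Δλ/2) = 0.192522.
c = 2·atan2(√a, √(1−a)) = 0.90847 rad → d = 6371·c ≈ 5787.84 km.

5788 km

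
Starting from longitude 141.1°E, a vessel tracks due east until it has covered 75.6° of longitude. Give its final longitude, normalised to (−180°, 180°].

Start at +141.1°; shift +75.6° → +216.7°.
+216.7° lies outside (−180°, 180°]; subtract 360° → -143.3°.

143.3°W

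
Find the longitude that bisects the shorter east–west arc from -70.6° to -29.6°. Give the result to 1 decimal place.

-50.1°

Signed shortest Δλ from -70.6° to -29.6° is +41.0°.
Midpoint longitude = -70.6° + (+41.0°)/2 = -70.6° + 20.5° = -50.1°.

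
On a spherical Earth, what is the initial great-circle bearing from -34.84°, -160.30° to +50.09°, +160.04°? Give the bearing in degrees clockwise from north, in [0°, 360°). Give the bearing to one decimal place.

Δλ = 160.04 − -160.30 = 320.34°; wrapped into (−180°, 180°]: -39.66°.
θ = atan2( sin Δλ · cos φ₂ , cos φ₁ · sin φ₂ − sin φ₁ · cos φ₂ · cos Δλ )
  = atan2(-0.40948, 0.91173) = -24.186° → normalised to [0°, 360°): 335.814°.

335.8°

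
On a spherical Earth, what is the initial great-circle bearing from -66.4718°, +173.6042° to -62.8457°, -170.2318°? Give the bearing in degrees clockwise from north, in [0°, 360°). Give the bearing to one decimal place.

69.8°

Δλ = -170.2318 − 173.6042 = -343.8360°; wrapped into (−180°, 180°]: 16.1640°.
θ = atan2( sin Δλ · cos φ₂ , cos φ₁ · sin φ₂ − sin φ₁ · cos φ₂ · cos Δλ )
  = atan2(0.12705, 0.04670) = 69.817° → normalised to [0°, 360°): 69.817°.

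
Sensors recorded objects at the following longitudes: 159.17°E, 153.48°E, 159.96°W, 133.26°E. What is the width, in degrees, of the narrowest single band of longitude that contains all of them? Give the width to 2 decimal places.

Sort the longitudes: -159.96°, +133.26°, +153.48°, +159.17°.
Eastward gaps between consecutive values (wrapping around): 293.22°, 20.22°, 5.69°, 40.87°.
Largest gap = 293.22° ⇒ minimal covering band is its complement: 360° − 293.22° = 66.78°.
Band runs from +133.26° eastward to -159.96°, crossing the antimeridian.

66.78°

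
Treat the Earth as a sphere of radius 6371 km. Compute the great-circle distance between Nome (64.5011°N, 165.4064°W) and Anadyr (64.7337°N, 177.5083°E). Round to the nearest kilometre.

Δλ = 177.5083 − -165.4064 = 342.9147°; wrapped into (−180°, 180°]: -17.0853°.
Δφ = 64.7337 − 64.5011 = 0.2326°.
a = sin²(Δφ/2) + cos φ₁ · cos φ₂ · sin²(Δλ/2) = 0.004059.
c = 2·atan2(√a, √(1−a)) = 0.12750 rad → d = 6371·c ≈ 812.31 km.

812 km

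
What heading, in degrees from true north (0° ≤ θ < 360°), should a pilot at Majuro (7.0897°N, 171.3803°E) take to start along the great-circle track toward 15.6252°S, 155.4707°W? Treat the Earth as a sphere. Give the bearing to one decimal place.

Δλ = -155.4707 − 171.3803 = -326.8510°; wrapped into (−180°, 180°]: 33.1490°.
θ = atan2( sin Δλ · cos φ₂ , cos φ₁ · sin φ₂ − sin φ₁ · cos φ₂ · cos Δλ )
  = atan2(0.52661, -0.36680) = 124.858° → normalised to [0°, 360°): 124.858°.

124.9°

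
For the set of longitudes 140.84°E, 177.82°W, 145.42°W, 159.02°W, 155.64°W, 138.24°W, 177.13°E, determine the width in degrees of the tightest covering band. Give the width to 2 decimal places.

Sort the longitudes: -177.82°, -159.02°, -155.64°, -145.42°, -138.24°, +140.84°, +177.13°.
Eastward gaps between consecutive values (wrapping around): 18.80°, 3.38°, 10.22°, 7.18°, 279.08°, 36.29°, 5.05°.
Largest gap = 279.08° ⇒ minimal covering band is its complement: 360° − 279.08° = 80.92°.
Band runs from +140.84° eastward to -138.24°, crossing the antimeridian.

80.92°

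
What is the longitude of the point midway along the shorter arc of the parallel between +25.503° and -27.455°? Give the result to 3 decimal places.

-0.976°

Signed shortest Δλ from +25.503° to -27.455° is -52.958°.
Midpoint longitude = +25.503° + (-52.958°)/2 = +25.503° − 26.479° = -0.976°.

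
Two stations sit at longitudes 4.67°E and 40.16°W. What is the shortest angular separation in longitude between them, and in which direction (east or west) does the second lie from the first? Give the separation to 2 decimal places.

Raw difference: -40.16 − 4.67 = -44.83°.
Normalise into (−180°, 180°]: -44.83° stays -44.83°.
Negative ⇒ the second point lies to the west; separation 44.83°.

44.83° west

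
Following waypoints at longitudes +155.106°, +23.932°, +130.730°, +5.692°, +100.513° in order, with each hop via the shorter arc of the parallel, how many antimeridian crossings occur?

Leg 1: +155.106° → +23.932°, shortest Δλ = -131.174° (west) — does not cross 180°.
Leg 2: +23.932° → +130.730°, shortest Δλ = 106.798° (east) — does not cross 180°.
Leg 3: +130.730° → +5.692°, shortest Δλ = -125.038° (west) — does not cross 180°.
Leg 4: +5.692° → +100.513°, shortest Δλ = 94.821° (east) — does not cross 180°.
Total crossings: 0.

0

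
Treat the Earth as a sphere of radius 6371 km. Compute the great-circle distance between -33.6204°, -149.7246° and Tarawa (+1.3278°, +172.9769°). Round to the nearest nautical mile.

Δλ = 172.9769 − -149.7246 = 322.7015°; wrapped into (−180°, 180°]: -37.2985°.
Δφ = 1.3278 − -33.6204 = 34.9482°.
a = sin²(Δφ/2) + cos φ₁ · cos φ₂ · sin²(Δλ/2) = 0.175292.
c = 2·atan2(√a, √(1−a)) = 0.86398 rad → d = 6371·c ≈ 5504.43 km ≈ 2972.15 nmi.

2972 nmi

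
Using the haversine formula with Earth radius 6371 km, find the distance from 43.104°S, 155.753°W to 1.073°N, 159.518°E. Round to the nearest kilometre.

6629 km

Δλ = 159.518 − -155.753 = 315.271°; wrapped into (−180°, 180°]: -44.729°.
Δφ = 1.073 − -43.104 = 44.177°.
a = sin²(Δφ/2) + cos φ₁ · cos φ₂ · sin²(Δλ/2) = 0.247091.
c = 2·atan2(√a, √(1−a)) = 1.04047 rad → d = 6371·c ≈ 6628.81 km.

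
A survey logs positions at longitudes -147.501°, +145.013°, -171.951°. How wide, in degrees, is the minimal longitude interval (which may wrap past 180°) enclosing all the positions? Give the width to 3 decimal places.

67.486°

Sort the longitudes: -171.951°, -147.501°, +145.013°.
Eastward gaps between consecutive values (wrapping around): 24.450°, 292.514°, 43.036°.
Largest gap = 292.514° ⇒ minimal covering band is its complement: 360° − 292.514° = 67.486°.
Band runs from +145.013° eastward to -147.501°, crossing the antimeridian.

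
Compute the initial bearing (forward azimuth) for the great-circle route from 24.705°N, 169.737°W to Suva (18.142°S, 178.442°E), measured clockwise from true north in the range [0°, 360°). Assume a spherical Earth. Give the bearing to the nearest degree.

196°

Δλ = 178.442 − -169.737 = 348.179°; wrapped into (−180°, 180°]: -11.821°.
θ = atan2( sin Δλ · cos φ₂ , cos φ₁ · sin φ₂ − sin φ₁ · cos φ₂ · cos Δλ )
  = atan2(-0.19467, -0.67162) = -163.836° → normalised to [0°, 360°): 196.164°.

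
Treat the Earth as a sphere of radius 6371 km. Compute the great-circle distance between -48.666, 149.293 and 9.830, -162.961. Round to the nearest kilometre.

8004 km

Δλ = -162.961 − 149.293 = -312.254°; wrapped into (−180°, 180°]: 47.746°.
Δφ = 9.830 − -48.666 = 58.496°.
a = sin²(Δφ/2) + cos φ₁ · cos φ₂ · sin²(Δλ/2) = 0.345308.
c = 2·atan2(√a, √(1−a)) = 1.25625 rad → d = 6371·c ≈ 8003.58 km.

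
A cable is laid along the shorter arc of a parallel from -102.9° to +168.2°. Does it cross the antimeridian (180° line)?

Yes

Naïve |168.2 − -102.9| = 271.1° > 180°, so the shorter arc goes the other way round — across 180°.
Signed shortest Δλ = ((168.2 − -102.9 + 180) mod 360) − 180 = -88.9°.
Going west by 88.9° from -102.9° passes through 180° before reaching +168.2°.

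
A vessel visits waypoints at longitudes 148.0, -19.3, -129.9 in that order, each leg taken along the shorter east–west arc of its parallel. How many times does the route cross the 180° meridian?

0

Leg 1: +148.0° → -19.3°, shortest Δλ = -167.3° (west) — does not cross 180°.
Leg 2: -19.3° → -129.9°, shortest Δλ = -110.6° (west) — does not cross 180°.
Total crossings: 0.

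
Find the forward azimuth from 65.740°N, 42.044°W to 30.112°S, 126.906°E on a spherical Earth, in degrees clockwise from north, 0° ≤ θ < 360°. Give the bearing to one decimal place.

Δλ = 126.906 − -42.044 = 168.950°.
θ = atan2( sin Δλ · cos φ₂ , cos φ₁ · sin φ₂ − sin φ₁ · cos φ₂ · cos Δλ )
  = atan2(0.16580, 0.56790) = 16.275° → normalised to [0°, 360°): 16.275°.

16.3°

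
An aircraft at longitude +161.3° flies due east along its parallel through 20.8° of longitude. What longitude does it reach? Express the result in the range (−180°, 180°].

Start at +161.3°; shift +20.8° → +182.1°.
+182.1° lies outside (−180°, 180°]; subtract 360° → -177.9°.

-177.9°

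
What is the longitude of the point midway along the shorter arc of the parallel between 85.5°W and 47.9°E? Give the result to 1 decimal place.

Signed shortest Δλ from -85.5° to +47.9° is +133.4°.
Midpoint longitude = -85.5° + (+133.4°)/2 = -85.5° + 66.7° = -18.8°.

18.8°W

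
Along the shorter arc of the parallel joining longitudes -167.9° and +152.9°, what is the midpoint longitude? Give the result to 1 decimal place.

Signed shortest Δλ from -167.9° to +152.9° is -39.2°.
Midpoint longitude = -167.9° + (-39.2°)/2 = -167.9° − 19.6° = -187.5°.
Normalise into (−180°, 180°]: +172.5°.
(The naïve average (-167.9 + +152.9)/2 = -7.5° is on the wrong side of the globe.)

+172.5°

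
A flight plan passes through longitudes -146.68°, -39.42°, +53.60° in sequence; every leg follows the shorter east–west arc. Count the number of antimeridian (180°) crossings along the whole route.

Leg 1: -146.68° → -39.42°, shortest Δλ = 107.26° (east) — does not cross 180°.
Leg 2: -39.42° → +53.60°, shortest Δλ = 93.02° (east) — does not cross 180°.
Total crossings: 0.

0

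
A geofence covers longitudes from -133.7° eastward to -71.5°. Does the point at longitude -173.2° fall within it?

No

Band width going east from -133.7° to -71.5°: ((-71.5 − -133.7) mod 360) = 62.2°.
Offset of -173.2° east of the west edge: ((-173.2 − -133.7) mod 360) = 320.5°.
320.5° > 62.2° ⇒ outside.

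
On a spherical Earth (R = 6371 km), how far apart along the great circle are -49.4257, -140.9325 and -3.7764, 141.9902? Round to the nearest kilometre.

8756 km

Δλ = 141.9902 − -140.9325 = 282.9227°; wrapped into (−180°, 180°]: -77.0773°.
Δφ = -3.7764 − -49.4257 = 45.6493°.
a = sin²(Δφ/2) + cos φ₁ · cos φ₂ · sin²(Δλ/2) = 0.402414.
c = 2·atan2(√a, √(1−a)) = 1.37436 rad → d = 6371·c ≈ 8756.07 km.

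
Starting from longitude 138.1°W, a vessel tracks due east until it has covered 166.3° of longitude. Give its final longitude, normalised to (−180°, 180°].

Start at -138.1°; shift +166.3° → +28.2°.
+28.2° already lies in (−180°, 180°].

28.2°E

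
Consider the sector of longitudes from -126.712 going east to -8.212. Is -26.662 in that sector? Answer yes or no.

Band width going east from -126.712° to -8.212°: ((-8.212 − -126.712) mod 360) = 118.500°.
Offset of -26.662° east of the west edge: ((-26.662 − -126.712) mod 360) = 100.050°.
100.050° ≤ 118.500° ⇒ inside.

Yes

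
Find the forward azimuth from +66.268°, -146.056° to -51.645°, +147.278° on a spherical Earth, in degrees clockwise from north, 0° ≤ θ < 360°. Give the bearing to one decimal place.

226.5°

Δλ = 147.278 − -146.056 = 293.334°; wrapped into (−180°, 180°]: -66.666°.
θ = atan2( sin Δλ · cos φ₂ , cos φ₁ · sin φ₂ − sin φ₁ · cos φ₂ · cos Δλ )
  = atan2(-0.56978, -0.54060) = -133.495° → normalised to [0°, 360°): 226.505°.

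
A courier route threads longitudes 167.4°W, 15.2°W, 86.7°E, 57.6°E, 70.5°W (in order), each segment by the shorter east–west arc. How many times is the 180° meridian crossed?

Leg 1: -167.4° → -15.2°, shortest Δλ = 152.2° (east) — does not cross 180°.
Leg 2: -15.2° → +86.7°, shortest Δλ = 101.9° (east) — does not cross 180°.
Leg 3: +86.7° → +57.6°, shortest Δλ = -29.1° (west) — does not cross 180°.
Leg 4: +57.6° → -70.5°, shortest Δλ = -128.1° (west) — does not cross 180°.
Total crossings: 0.

0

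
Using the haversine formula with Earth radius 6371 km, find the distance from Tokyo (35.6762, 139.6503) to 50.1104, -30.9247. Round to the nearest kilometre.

Δλ = -30.9247 − 139.6503 = -170.5750°.
Δφ = 50.1104 − 35.6762 = 14.4342°.
a = sin²(Δφ/2) + cos φ₁ · cos φ₂ · sin²(Δλ/2) = 0.533219.
c = 2·atan2(√a, √(1−a)) = 1.63728 rad → d = 6371·c ≈ 10431.14 km.

10431 km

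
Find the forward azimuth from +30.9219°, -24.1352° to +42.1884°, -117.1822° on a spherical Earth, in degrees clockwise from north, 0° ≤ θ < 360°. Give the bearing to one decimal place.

Δλ = -117.1822 − -24.1352 = -93.0470°.
θ = atan2( sin Δλ · cos φ₂ , cos φ₁ · sin φ₂ − sin φ₁ · cos φ₂ · cos Δλ )
  = atan2(-0.73989, 0.59636) = -51.131° → normalised to [0°, 360°): 308.869°.

308.9°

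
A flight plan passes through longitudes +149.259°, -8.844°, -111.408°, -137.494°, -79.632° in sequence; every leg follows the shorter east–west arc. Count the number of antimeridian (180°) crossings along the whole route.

0

Leg 1: +149.259° → -8.844°, shortest Δλ = -158.103° (west) — does not cross 180°.
Leg 2: -8.844° → -111.408°, shortest Δλ = -102.564° (west) — does not cross 180°.
Leg 3: -111.408° → -137.494°, shortest Δλ = -26.086° (west) — does not cross 180°.
Leg 4: -137.494° → -79.632°, shortest Δλ = 57.862° (east) — does not cross 180°.
Total crossings: 0.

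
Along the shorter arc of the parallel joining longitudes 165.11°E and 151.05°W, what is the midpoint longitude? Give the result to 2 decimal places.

172.97°W

Signed shortest Δλ from +165.11° to -151.05° is +43.84°.
Midpoint longitude = +165.11° + (+43.84°)/2 = +165.11° + 21.92° = +187.03°.
Normalise into (−180°, 180°]: -172.97°.
(The naïve average (+165.11 + -151.05)/2 = 7.03° is on the wrong side of the globe.)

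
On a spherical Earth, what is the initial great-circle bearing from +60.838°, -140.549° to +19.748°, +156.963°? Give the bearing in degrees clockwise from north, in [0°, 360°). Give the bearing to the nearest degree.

Δλ = 156.963 − -140.549 = 297.512°; wrapped into (−180°, 180°]: -62.488°.
θ = atan2( sin Δλ · cos φ₂ , cos φ₁ · sin φ₂ − sin φ₁ · cos φ₂ · cos Δλ )
  = atan2(-0.83475, -0.21501) = -104.444° → normalised to [0°, 360°): 255.556°.

256°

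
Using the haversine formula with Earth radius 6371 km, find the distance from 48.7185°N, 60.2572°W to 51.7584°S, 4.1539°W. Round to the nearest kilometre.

Δλ = -4.1539 − -60.2572 = 56.1033°.
Δφ = -51.7584 − 48.7185 = -100.4769°.
a = sin²(Δφ/2) + cos φ₁ · cos φ₂ · sin²(Δλ/2) = 0.681233.
c = 2·atan2(√a, √(1−a)) = 1.94171 rad → d = 6371·c ≈ 12370.62 km.

12371 km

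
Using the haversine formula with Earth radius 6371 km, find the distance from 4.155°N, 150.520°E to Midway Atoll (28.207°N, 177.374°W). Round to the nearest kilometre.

4320 km

Δλ = -177.374 − 150.520 = -327.894°; wrapped into (−180°, 180°]: 32.106°.
Δφ = 28.207 − 4.155 = 24.052°.
a = sin²(Δφ/2) + cos φ₁ · cos φ₂ · sin²(Δλ/2) = 0.110621.
c = 2·atan2(√a, √(1−a)) = 0.67811 rad → d = 6371·c ≈ 4320.26 km.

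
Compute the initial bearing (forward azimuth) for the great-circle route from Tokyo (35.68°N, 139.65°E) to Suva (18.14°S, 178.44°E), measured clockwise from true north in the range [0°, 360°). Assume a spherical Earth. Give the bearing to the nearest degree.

Δλ = 178.44 − 139.65 = 38.79°.
θ = atan2( sin Δλ · cos φ₂ , cos φ₁ · sin φ₂ − sin φ₁ · cos φ₂ · cos Δλ )
  = atan2(0.59533, -0.68492) = 139.003° → normalised to [0°, 360°): 139.003°.

139°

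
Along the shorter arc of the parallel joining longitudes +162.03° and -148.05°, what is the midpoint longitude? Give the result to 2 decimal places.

Signed shortest Δλ from +162.03° to -148.05° is +49.92°.
Midpoint longitude = +162.03° + (+49.92°)/2 = +162.03° + 24.96° = +186.99°.
Normalise into (−180°, 180°]: -173.01°.
(The naïve average (+162.03 + -148.05)/2 = 6.99° is on the wrong side of the globe.)

-173.01°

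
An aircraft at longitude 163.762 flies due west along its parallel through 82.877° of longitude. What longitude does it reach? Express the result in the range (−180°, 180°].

+80.885°

Start at +163.762°; shift −82.877° → +80.885°.
+80.885° already lies in (−180°, 180°].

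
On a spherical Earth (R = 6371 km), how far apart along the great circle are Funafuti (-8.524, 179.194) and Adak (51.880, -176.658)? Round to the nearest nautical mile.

3633 nmi

Δλ = -176.658 − 179.194 = -355.852°; wrapped into (−180°, 180°]: 4.148°.
Δφ = 51.880 − -8.524 = 60.404°.
a = sin²(Δφ/2) + cos φ₁ · cos φ₂ · sin²(Δλ/2) = 0.253859.
c = 2·atan2(√a, √(1−a)) = 1.05609 rad → d = 6371·c ≈ 6728.33 km ≈ 3633.01 nmi.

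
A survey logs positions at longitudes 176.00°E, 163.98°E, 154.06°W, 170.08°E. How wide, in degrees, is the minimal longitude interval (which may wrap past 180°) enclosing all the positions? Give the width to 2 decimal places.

Sort the longitudes: -154.06°, +163.98°, +170.08°, +176.00°.
Eastward gaps between consecutive values (wrapping around): 318.04°, 6.10°, 5.92°, 29.94°.
Largest gap = 318.04° ⇒ minimal covering band is its complement: 360° − 318.04° = 41.96°.
Band runs from +163.98° eastward to -154.06°, crossing the antimeridian.

41.96°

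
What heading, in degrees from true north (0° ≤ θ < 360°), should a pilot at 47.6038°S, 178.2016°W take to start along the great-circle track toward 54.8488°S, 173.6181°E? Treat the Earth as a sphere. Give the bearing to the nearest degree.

212°

Δλ = 173.6181 − -178.2016 = 351.8197°; wrapped into (−180°, 180°]: -8.1803°.
θ = atan2( sin Δλ · cos φ₂ , cos φ₁ · sin φ₂ − sin φ₁ · cos φ₂ · cos Δλ )
  = atan2(-0.08192, -0.13044) = -147.870° → normalised to [0°, 360°): 212.130°.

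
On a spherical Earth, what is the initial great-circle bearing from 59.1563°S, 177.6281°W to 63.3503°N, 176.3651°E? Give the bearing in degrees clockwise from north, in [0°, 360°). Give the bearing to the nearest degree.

Δλ = 176.3651 − -177.6281 = 353.9932°; wrapped into (−180°, 180°]: -6.0068°.
θ = atan2( sin Δλ · cos φ₂ , cos φ₁ · sin φ₂ − sin φ₁ · cos φ₂ · cos Δλ )
  = atan2(-0.04694, 0.84122) = -3.194° → normalised to [0°, 360°): 356.806°.

357°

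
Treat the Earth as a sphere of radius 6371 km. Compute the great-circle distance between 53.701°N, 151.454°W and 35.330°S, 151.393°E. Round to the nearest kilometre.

11317 km

Δλ = 151.393 − -151.454 = 302.847°; wrapped into (−180°, 180°]: -57.153°.
Δφ = -35.330 − 53.701 = -89.031°.
a = sin²(Δφ/2) + cos φ₁ · cos φ₂ · sin²(Δλ/2) = 0.602049.
c = 2·atan2(√a, √(1−a)) = 1.77634 rad → d = 6371·c ≈ 11317.06 km.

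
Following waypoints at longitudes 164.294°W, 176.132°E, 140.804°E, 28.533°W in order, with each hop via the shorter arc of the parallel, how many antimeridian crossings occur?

Leg 1: -164.294° → +176.132°, shortest Δλ = -19.574° (west) — crosses 180°.
Leg 2: +176.132° → +140.804°, shortest Δλ = -35.328° (west) — does not cross 180°.
Leg 3: +140.804° → -28.533°, shortest Δλ = -169.337° (west) — does not cross 180°.
Total crossings: 1.

1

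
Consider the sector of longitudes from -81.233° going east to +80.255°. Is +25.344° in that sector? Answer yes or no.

Band width going east from -81.233° to +80.255°: ((80.255 − -81.233) mod 360) = 161.488°.
Offset of +25.344° east of the west edge: ((25.344 − -81.233) mod 360) = 106.577°.
106.577° ≤ 161.488° ⇒ inside.

Yes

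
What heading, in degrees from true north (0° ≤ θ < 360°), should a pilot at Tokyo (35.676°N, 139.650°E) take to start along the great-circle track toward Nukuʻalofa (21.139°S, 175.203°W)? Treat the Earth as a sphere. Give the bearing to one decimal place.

135.7°

Δλ = -175.203 − 139.650 = -314.853°; wrapped into (−180°, 180°]: 45.147°.
θ = atan2( sin Δλ · cos φ₂ , cos φ₁ · sin φ₂ − sin φ₁ · cos φ₂ · cos Δλ )
  = atan2(0.66121, -0.67660) = 135.659° → normalised to [0°, 360°): 135.659°.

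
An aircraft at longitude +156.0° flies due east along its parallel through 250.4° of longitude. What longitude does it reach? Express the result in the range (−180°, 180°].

Start at +156.0°; shift +250.4° → +406.4°.
+406.4° lies outside (−180°, 180°]; subtract 360° → +46.4°.

+46.4°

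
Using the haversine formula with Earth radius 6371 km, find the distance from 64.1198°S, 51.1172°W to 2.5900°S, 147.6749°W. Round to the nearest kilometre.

10066 km

Δλ = -147.6749 − -51.1172 = -96.5577°.
Δφ = -2.5900 − -64.1198 = 61.5298°.
a = sin²(Δφ/2) + cos φ₁ · cos φ₂ · sin²(Δλ/2) = 0.504571.
c = 2·atan2(√a, √(1−a)) = 1.57994 rad → d = 6371·c ≈ 10065.78 km.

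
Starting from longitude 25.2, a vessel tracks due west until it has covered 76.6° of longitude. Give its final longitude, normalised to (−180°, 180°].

-51.4°

Start at +25.2°; shift −76.6° → -51.4°.
-51.4° already lies in (−180°, 180°].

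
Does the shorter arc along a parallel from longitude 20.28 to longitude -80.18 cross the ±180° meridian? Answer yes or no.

Signed shortest Δλ = ((-80.18 − 20.28 + 180) mod 360) − 180 = -100.46°.
Going west by 100.46° from +20.28° reaches -80.18° without touching 180°.

No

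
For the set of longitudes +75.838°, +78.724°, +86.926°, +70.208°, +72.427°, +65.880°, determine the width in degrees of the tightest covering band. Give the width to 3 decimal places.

Sort the longitudes: +65.880°, +70.208°, +72.427°, +75.838°, +78.724°, +86.926°.
Eastward gaps between consecutive values (wrapping around): 4.328°, 2.219°, 3.411°, 2.886°, 8.202°, 338.954°.
Largest gap = 338.954° ⇒ minimal covering band is its complement: 360° − 338.954° = 21.046°.
Band runs from +65.880° eastward to +86.926°.

21.046°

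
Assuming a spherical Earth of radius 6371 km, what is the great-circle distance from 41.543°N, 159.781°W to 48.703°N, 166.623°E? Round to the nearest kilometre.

2728 km

Δλ = 166.623 − -159.781 = 326.404°; wrapped into (−180°, 180°]: -33.596°.
Δφ = 48.703 − 41.543 = 7.160°.
a = sin²(Δφ/2) + cos φ₁ · cos φ₂ · sin²(Δλ/2) = 0.045154.
c = 2·atan2(√a, √(1−a)) = 0.42826 rad → d = 6371·c ≈ 2728.41 km.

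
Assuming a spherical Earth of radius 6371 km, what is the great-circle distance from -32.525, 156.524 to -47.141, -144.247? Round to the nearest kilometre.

Δλ = -144.247 − 156.524 = -300.771°; wrapped into (−180°, 180°]: 59.229°.
Δφ = -47.141 − -32.525 = -14.616°.
a = sin²(Δφ/2) + cos φ₁ · cos φ₂ · sin²(Δλ/2) = 0.156230.
c = 2·atan2(√a, √(1−a)) = 0.81270 rad → d = 6371·c ≈ 5177.72 km.

5178 km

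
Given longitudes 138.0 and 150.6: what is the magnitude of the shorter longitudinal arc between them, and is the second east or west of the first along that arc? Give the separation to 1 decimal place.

12.6° east

Raw difference: 150.6 − 138.0 = 12.6°.
Normalise into (−180°, 180°]: 12.6° stays 12.6°.
Positive ⇒ the second point lies to the east; separation 12.6°.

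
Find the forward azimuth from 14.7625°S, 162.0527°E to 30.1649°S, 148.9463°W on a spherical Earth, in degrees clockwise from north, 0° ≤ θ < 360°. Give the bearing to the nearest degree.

118°

Δλ = -148.9463 − 162.0527 = -310.9990°; wrapped into (−180°, 180°]: 49.0010°.
θ = atan2( sin Δλ · cos φ₂ , cos φ₁ · sin φ₂ − sin φ₁ · cos φ₂ · cos Δλ )
  = atan2(0.65252, -0.34137) = 117.617° → normalised to [0°, 360°): 117.617°.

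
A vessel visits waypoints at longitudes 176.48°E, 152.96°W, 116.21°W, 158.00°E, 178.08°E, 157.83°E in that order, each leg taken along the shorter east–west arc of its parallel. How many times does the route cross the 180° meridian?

Leg 1: +176.48° → -152.96°, shortest Δλ = 30.56° (east) — crosses 180°.
Leg 2: -152.96° → -116.21°, shortest Δλ = 36.75° (east) — does not cross 180°.
Leg 3: -116.21° → +158.00°, shortest Δλ = -85.79° (west) — crosses 180°.
Leg 4: +158.00° → +178.08°, shortest Δλ = 20.08° (east) — does not cross 180°.
Leg 5: +178.08° → +157.83°, shortest Δλ = -20.25° (west) — does not cross 180°.
Total crossings: 2.

2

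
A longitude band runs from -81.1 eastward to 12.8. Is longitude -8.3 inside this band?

Yes

Band width going east from -81.1° to +12.8°: ((12.8 − -81.1) mod 360) = 93.9°.
Offset of -8.3° east of the west edge: ((-8.3 − -81.1) mod 360) = 72.8°.
72.8° ≤ 93.9° ⇒ inside.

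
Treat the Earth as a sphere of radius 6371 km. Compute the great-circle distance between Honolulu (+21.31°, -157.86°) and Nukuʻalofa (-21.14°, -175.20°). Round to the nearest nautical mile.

2744 nmi

Δλ = -175.20 − -157.86 = -17.34°.
Δφ = -21.14 − 21.31 = -42.45°.
a = sin²(Δφ/2) + cos φ₁ · cos φ₂ · sin²(Δλ/2) = 0.150812.
c = 2·atan2(√a, √(1−a)) = 0.79767 rad → d = 6371·c ≈ 5081.96 km ≈ 2744.04 nmi.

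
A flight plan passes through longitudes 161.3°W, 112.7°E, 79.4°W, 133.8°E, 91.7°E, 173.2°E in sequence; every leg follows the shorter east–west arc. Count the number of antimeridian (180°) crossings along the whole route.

3

Leg 1: -161.3° → +112.7°, shortest Δλ = -86.0° (west) — crosses 180°.
Leg 2: +112.7° → -79.4°, shortest Δλ = 167.9° (east) — crosses 180°.
Leg 3: -79.4° → +133.8°, shortest Δλ = -146.8° (west) — crosses 180°.
Leg 4: +133.8° → +91.7°, shortest Δλ = -42.1° (west) — does not cross 180°.
Leg 5: +91.7° → +173.2°, shortest Δλ = 81.5° (east) — does not cross 180°.
Total crossings: 3.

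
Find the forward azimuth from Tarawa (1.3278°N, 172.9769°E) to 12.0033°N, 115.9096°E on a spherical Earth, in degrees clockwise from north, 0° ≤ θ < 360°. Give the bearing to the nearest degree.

Δλ = 115.9096 − 172.9769 = -57.0673°.
θ = atan2( sin Δλ · cos φ₂ , cos φ₁ · sin φ₂ − sin φ₁ · cos φ₂ · cos Δλ )
  = atan2(-0.82096, 0.19559) = -76.599° → normalised to [0°, 360°): 283.401°.

283°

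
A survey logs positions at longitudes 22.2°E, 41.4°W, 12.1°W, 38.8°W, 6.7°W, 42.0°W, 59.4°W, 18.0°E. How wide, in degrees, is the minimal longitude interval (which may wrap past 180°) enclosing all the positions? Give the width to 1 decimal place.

81.6°

Sort the longitudes: -59.4°, -42.0°, -41.4°, -38.8°, -12.1°, -6.7°, +18.0°, +22.2°.
Eastward gaps between consecutive values (wrapping around): 17.4°, 0.6°, 2.6°, 26.7°, 5.4°, 24.7°, 4.2°, 278.4°.
Largest gap = 278.4° ⇒ minimal covering band is its complement: 360° − 278.4° = 81.6°.
Band runs from -59.4° eastward to +22.2°.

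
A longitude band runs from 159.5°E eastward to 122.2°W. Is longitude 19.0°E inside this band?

Band width going east from +159.5° to -122.2°: ((-122.2 − 159.5) mod 360) = 78.3°.
Offset of +19.0° east of the west edge: ((19.0 − 159.5) mod 360) = 219.5°.
219.5° > 78.3° ⇒ outside.

No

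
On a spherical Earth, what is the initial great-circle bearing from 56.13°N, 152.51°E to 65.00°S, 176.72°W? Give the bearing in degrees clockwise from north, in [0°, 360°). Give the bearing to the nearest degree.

Δλ = -176.72 − 152.51 = -329.23°; wrapped into (−180°, 180°]: 30.77°.
θ = atan2( sin Δλ · cos φ₂ , cos φ₁ · sin φ₂ − sin φ₁ · cos φ₂ · cos Δλ )
  = atan2(0.21621, -0.80660) = 164.995° → normalised to [0°, 360°): 164.995°.

165°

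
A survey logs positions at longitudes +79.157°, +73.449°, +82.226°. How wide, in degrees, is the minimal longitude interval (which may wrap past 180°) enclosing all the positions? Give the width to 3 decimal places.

Sort the longitudes: +73.449°, +79.157°, +82.226°.
Eastward gaps between consecutive values (wrapping around): 5.708°, 3.069°, 351.223°.
Largest gap = 351.223° ⇒ minimal covering band is its complement: 360° − 351.223° = 8.777°.
Band runs from +73.449° eastward to +82.226°.

8.777°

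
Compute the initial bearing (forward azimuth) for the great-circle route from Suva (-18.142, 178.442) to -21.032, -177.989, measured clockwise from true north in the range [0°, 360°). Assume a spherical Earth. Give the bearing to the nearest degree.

Δλ = -177.989 − 178.442 = -356.431°; wrapped into (−180°, 180°]: 3.569°.
θ = atan2( sin Δλ · cos φ₂ , cos φ₁ · sin φ₂ − sin φ₁ · cos φ₂ · cos Δλ )
  = atan2(0.05810, -0.05098) = 131.265° → normalised to [0°, 360°): 131.265°.

131°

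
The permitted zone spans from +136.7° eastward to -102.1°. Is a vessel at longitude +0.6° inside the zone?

Band width going east from +136.7° to -102.1°: ((-102.1 − 136.7) mod 360) = 121.2°.
Offset of +0.6° east of the west edge: ((0.6 − 136.7) mod 360) = 223.9°.
223.9° > 121.2° ⇒ outside.

No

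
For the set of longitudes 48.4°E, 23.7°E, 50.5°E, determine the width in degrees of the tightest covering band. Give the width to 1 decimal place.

Sort the longitudes: +23.7°, +48.4°, +50.5°.
Eastward gaps between consecutive values (wrapping around): 24.7°, 2.1°, 333.2°.
Largest gap = 333.2° ⇒ minimal covering band is its complement: 360° − 333.2° = 26.8°.
Band runs from +23.7° eastward to +50.5°.

26.8°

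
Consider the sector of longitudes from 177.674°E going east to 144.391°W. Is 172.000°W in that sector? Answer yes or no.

Yes

Band width going east from +177.674° to -144.391°: ((-144.391 − 177.674) mod 360) = 37.935°.
Offset of -172.000° east of the west edge: ((-172.000 − 177.674) mod 360) = 10.326°.
10.326° ≤ 37.935° ⇒ inside.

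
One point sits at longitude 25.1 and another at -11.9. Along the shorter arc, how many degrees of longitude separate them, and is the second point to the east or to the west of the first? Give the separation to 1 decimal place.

37.0° west

Raw difference: -11.9 − 25.1 = -37.0°.
Normalise into (−180°, 180°]: -37.0° stays -37.0°.
Negative ⇒ the second point lies to the west; separation 37.0°.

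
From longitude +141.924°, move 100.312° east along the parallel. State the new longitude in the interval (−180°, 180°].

Start at +141.924°; shift +100.312° → +242.236°.
+242.236° lies outside (−180°, 180°]; subtract 360° → -117.764°.

-117.764°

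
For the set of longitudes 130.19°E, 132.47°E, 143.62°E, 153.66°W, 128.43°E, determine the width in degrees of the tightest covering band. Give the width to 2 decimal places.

Sort the longitudes: -153.66°, +128.43°, +130.19°, +132.47°, +143.62°.
Eastward gaps between consecutive values (wrapping around): 282.09°, 1.76°, 2.28°, 11.15°, 62.72°.
Largest gap = 282.09° ⇒ minimal covering band is its complement: 360° − 282.09° = 77.91°.
Band runs from +128.43° eastward to -153.66°, crossing the antimeridian.

77.91°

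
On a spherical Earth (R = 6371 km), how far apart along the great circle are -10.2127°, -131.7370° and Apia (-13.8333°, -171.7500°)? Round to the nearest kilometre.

4365 km

Δλ = -171.7500 − -131.7370 = -40.0130°.
Δφ = -13.8333 − -10.2127 = -3.6206°.
a = sin²(Δφ/2) + cos φ₁ · cos φ₂ · sin²(Δλ/2) = 0.112853.
c = 2·atan2(√a, √(1−a)) = 0.68520 rad → d = 6371·c ≈ 4365.39 km.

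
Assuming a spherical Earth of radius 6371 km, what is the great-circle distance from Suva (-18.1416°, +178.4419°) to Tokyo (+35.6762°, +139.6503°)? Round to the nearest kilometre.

7245 km

Δλ = 139.6503 − 178.4419 = -38.7916°.
Δφ = 35.6762 − -18.1416 = 53.8178°.
a = sin²(Δφ/2) + cos φ₁ · cos φ₂ · sin²(Δλ/2) = 0.289957.
c = 2·atan2(√a, √(1−a)) = 1.13726 rad → d = 6371·c ≈ 7245.45 km.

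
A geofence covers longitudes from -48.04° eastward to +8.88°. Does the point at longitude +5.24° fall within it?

Band width going east from -48.04° to +8.88°: ((8.88 − -48.04) mod 360) = 56.92°.
Offset of +5.24° east of the west edge: ((5.24 − -48.04) mod 360) = 53.28°.
53.28° ≤ 56.92° ⇒ inside.

Yes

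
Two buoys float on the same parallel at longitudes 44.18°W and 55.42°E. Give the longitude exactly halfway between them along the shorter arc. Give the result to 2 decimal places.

5.62°E

Signed shortest Δλ from -44.18° to +55.42° is +99.60°.
Midpoint longitude = -44.18° + (+99.60°)/2 = -44.18° + 49.80° = +5.62°.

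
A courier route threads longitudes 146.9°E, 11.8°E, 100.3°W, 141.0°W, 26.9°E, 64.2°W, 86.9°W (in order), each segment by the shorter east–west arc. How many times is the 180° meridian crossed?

0

Leg 1: +146.9° → +11.8°, shortest Δλ = -135.1° (west) — does not cross 180°.
Leg 2: +11.8° → -100.3°, shortest Δλ = -112.1° (west) — does not cross 180°.
Leg 3: -100.3° → -141.0°, shortest Δλ = -40.7° (west) — does not cross 180°.
Leg 4: -141.0° → +26.9°, shortest Δλ = 167.9° (east) — does not cross 180°.
Leg 5: +26.9° → -64.2°, shortest Δλ = -91.1° (west) — does not cross 180°.
Leg 6: -64.2° → -86.9°, shortest Δλ = -22.7° (west) — does not cross 180°.
Total crossings: 0.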